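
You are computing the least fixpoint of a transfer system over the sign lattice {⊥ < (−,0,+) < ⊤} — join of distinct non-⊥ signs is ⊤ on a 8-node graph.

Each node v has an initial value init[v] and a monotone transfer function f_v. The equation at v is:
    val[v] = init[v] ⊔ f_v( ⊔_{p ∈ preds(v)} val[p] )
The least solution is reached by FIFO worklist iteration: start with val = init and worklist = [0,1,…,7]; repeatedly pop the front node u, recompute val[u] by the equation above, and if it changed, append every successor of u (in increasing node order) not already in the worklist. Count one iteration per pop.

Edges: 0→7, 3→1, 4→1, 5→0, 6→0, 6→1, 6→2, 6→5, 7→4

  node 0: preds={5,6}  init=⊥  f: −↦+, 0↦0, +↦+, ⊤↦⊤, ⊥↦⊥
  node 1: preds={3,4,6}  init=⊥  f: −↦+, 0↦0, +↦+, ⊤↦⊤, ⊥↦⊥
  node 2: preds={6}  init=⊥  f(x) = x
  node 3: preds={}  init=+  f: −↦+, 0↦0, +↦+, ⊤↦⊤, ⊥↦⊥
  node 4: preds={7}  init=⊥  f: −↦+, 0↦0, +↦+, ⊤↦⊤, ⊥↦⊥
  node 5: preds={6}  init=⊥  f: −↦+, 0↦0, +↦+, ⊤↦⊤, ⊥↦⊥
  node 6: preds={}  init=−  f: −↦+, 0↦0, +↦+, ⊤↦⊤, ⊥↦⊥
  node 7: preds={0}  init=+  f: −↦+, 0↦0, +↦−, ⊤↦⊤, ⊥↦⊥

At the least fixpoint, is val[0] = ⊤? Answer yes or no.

Trace (13 dequeues):
  [1] u=0 | in − | out + | prev ⊥ | push {}
  [2] u=1 | in ⊤ | out ⊤ | prev ⊥ | push {}
  [3] u=2 | in − | out − | prev ⊥ | push {}
  [4] u=3 | in ⊥ | out + | ==
  [5] u=4 | in + | out + | prev ⊥ | push {1}
  [6] u=5 | in − | out + | prev ⊥ | push {0}
  [7] u=6 | in ⊥ | out − | ==
  [8] u=7 | in + | out ⊤ | prev + | push {4}
  [9] u=1 | in ⊤ | out ⊤ | ==
  [10] u=0 | in ⊤ | out ⊤ | prev + | push {7}
  [11] u=4 | in ⊤ | out ⊤ | prev + | push {1}
  [12] u=7 | in ⊤ | out ⊤ | ==
  [13] u=1 | in ⊤ | out ⊤ | ==

Converged values:
  [0] ⊤
  [1] ⊤
  [2] −
  [3] +
  [4] ⊤
  [5] +
  [6] −
  [7] ⊤

yes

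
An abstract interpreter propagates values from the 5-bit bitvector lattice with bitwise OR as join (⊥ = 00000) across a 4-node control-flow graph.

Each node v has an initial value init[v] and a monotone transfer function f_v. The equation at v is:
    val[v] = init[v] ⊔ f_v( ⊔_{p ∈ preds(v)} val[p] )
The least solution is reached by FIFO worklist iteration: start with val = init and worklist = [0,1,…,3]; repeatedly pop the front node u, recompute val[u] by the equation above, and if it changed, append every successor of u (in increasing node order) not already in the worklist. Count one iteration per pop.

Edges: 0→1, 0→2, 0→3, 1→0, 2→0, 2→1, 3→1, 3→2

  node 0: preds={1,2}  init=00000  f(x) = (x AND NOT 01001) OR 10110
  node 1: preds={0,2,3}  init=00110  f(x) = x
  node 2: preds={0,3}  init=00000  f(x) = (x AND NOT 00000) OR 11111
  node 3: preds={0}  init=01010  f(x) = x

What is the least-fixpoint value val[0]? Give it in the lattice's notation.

Iteration log — 8 steps:
  step 1. node 0  ⊔preds=00110  new=10110  old=00000  +wl: 
  step 2. node 1  ⊔preds=11110  new=11110  old=00110  +wl: 0
  step 3. node 2  ⊔preds=11110  new=11111  old=00000  +wl: 1
  step 4. node 3  ⊔preds=10110  new=11110  old=01010  +wl: 2
  step 5. node 0  ⊔preds=11111  new=10110  stable
  step 6. node 1  ⊔preds=11111  new=11111  old=11110  +wl: 0
  step 7. node 2  ⊔preds=11110  new=11111  stable
  step 8. node 0  ⊔preds=11111  new=10110  stable

Least fixpoint reached:
  node 0: 10110
  node 1: 11111
  node 2: 11111
  node 3: 11110

10110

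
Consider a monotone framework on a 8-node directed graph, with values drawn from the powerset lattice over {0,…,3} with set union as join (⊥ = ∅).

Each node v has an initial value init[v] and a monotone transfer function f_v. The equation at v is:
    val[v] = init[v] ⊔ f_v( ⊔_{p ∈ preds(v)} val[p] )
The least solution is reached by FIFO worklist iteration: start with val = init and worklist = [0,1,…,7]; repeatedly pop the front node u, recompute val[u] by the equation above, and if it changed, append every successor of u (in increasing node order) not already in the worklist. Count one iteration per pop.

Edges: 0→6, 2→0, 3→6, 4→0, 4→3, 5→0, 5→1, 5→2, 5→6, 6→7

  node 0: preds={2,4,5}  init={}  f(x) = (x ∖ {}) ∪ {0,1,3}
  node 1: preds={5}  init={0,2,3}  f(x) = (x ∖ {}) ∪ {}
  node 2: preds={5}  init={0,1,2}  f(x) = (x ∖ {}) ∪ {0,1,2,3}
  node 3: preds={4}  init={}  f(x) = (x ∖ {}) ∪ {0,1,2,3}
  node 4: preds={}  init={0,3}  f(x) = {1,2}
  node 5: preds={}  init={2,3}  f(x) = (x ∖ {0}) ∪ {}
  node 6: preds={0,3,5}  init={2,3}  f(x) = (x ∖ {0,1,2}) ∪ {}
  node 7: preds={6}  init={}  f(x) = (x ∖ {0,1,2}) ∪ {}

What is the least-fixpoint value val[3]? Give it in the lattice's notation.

{0,1,2,3}

Worklist (10 pops):
  #1 pop 0: in={0,1,2,3} → {0,1,2,3} (was {}); enqueue []
  #2 pop 1: in={2,3} → {0,2,3} (no change)
  #3 pop 2: in={2,3} → {0,1,2,3} (was {0,1,2}); enqueue [0]
  #4 pop 3: in={0,3} → {0,1,2,3} (was {}); enqueue []
  #5 pop 4: in={} → {0,1,2,3} (was {0,3}); enqueue [3]
  #6 pop 5: in={} → {2,3} (no change)
  #7 pop 6: in={0,1,2,3} → {2,3} (no change)
  #8 pop 7: in={2,3} → {3} (was {}); enqueue []
  #9 pop 0: in={0,1,2,3} → {0,1,2,3} (no change)
  #10 pop 3: in={0,1,2,3} → {0,1,2,3} (no change)

Fixpoint:
  val[0] = {0,1,2,3}
  val[1] = {0,2,3}
  val[2] = {0,1,2,3}
  val[3] = {0,1,2,3}
  val[4] = {0,1,2,3}
  val[5] = {2,3}
  val[6] = {2,3}
  val[7] = {3}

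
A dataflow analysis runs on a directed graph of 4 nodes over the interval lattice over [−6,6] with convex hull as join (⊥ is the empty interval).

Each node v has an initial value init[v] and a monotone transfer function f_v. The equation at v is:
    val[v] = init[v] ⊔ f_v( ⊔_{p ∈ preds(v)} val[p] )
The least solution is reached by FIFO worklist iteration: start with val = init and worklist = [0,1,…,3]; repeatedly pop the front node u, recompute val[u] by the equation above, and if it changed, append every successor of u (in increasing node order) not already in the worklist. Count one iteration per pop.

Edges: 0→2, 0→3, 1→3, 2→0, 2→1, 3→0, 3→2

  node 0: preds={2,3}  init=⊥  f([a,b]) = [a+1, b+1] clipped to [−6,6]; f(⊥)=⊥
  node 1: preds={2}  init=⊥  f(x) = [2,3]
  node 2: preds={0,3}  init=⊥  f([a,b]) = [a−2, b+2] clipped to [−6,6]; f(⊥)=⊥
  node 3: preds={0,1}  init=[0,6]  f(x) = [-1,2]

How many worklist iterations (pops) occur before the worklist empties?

Iteration log — 24 steps:
  step 1. node 0  ⊔preds=[0,6]  new=[1,6]  old=⊥  +wl: 
  step 2. node 1  ⊔preds=⊥  new=[2,3]  old=⊥  +wl: 
  step 3. node 2  ⊔preds=[0,6]  new=[-2,6]  old=⊥  +wl: 0,1
  step 4. node 3  ⊔preds=[1,6]  new=[-1,6]  old=[0,6]  +wl: 2
  step 5. node 0  ⊔preds=[-2,6]  new=[-1,6]  old=[1,6]  +wl: 3
  step 6. node 1  ⊔preds=[-2,6]  new=[2,3]  stable
  step 7. node 2  ⊔preds=[-1,6]  new=[-3,6]  old=[-2,6]  +wl: 0,1
  step 8. node 3  ⊔preds=[-1,6]  new=[-1,6]  stable
  step 9. node 0  ⊔preds=[-3,6]  new=[-2,6]  old=[-1,6]  +wl: 2,3
  step 10. node 1  ⊔preds=[-3,6]  new=[2,3]  stable
  step 11. node 2  ⊔preds=[-2,6]  new=[-4,6]  old=[-3,6]  +wl: 0,1
  step 12. node 3  ⊔preds=[-2,6]  new=[-1,6]  stable
  step 13. node 0  ⊔preds=[-4,6]  new=[-3,6]  old=[-2,6]  +wl: 2,3
  step 14. node 1  ⊔preds=[-4,6]  new=[2,3]  stable
  step 15. node 2  ⊔preds=[-3,6]  new=[-5,6]  old=[-4,6]  +wl: 0,1
  step 16. node 3  ⊔preds=[-3,6]  new=[-1,6]  stable
  step 17. node 0  ⊔preds=[-5,6]  new=[-4,6]  old=[-3,6]  +wl: 2,3
  step 18. node 1  ⊔preds=[-5,6]  new=[2,3]  stable
  step 19. node 2  ⊔preds=[-4,6]  new=[-6,6]  old=[-5,6]  +wl: 0,1
  step 20. node 3  ⊔preds=[-4,6]  new=[-1,6]  stable
  step 21. node 0  ⊔preds=[-6,6]  new=[-5,6]  old=[-4,6]  +wl: 2,3
  step 22. node 1  ⊔preds=[-6,6]  new=[2,3]  stable
  step 23. node 2  ⊔preds=[-5,6]  new=[-6,6]  stable
  step 24. node 3  ⊔preds=[-5,6]  new=[-1,6]  stable

Least fixpoint reached:
  node 0: [-5,6]
  node 1: [2,3]
  node 2: [-6,6]
  node 3: [-1,6]

24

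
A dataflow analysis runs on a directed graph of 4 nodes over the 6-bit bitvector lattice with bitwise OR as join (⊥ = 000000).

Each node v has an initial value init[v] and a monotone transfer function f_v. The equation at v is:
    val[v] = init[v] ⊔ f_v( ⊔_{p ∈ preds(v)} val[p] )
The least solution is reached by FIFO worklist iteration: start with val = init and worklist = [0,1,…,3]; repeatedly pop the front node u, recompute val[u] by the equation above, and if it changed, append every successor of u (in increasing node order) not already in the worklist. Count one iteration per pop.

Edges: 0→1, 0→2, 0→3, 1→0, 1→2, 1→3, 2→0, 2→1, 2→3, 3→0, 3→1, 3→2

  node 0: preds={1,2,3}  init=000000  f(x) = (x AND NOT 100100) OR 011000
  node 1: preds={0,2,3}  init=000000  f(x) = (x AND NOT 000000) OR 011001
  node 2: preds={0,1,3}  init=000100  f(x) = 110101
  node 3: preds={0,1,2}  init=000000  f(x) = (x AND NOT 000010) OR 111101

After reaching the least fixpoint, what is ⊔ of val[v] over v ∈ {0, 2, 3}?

Trace (9 dequeues):
  [1] u=0 | in 000100 | out 011000 | prev 000000 | push {}
  [2] u=1 | in 011100 | out 011101 | prev 000000 | push {0}
  [3] u=2 | in 011101 | out 110101 | prev 000100 | push {1}
  [4] u=3 | in 111101 | out 111101 | prev 000000 | push {2}
  [5] u=0 | in 111101 | out 011001 | prev 011000 | push {3}
  [6] u=1 | in 111101 | out 111101 | prev 011101 | push {0}
  [7] u=2 | in 111101 | out 110101 | ==
  [8] u=3 | in 111101 | out 111101 | ==
  [9] u=0 | in 111101 | out 011001 | ==

Converged values:
  [0] 011001
  [1] 111101
  [2] 110101
  [3] 111101

111101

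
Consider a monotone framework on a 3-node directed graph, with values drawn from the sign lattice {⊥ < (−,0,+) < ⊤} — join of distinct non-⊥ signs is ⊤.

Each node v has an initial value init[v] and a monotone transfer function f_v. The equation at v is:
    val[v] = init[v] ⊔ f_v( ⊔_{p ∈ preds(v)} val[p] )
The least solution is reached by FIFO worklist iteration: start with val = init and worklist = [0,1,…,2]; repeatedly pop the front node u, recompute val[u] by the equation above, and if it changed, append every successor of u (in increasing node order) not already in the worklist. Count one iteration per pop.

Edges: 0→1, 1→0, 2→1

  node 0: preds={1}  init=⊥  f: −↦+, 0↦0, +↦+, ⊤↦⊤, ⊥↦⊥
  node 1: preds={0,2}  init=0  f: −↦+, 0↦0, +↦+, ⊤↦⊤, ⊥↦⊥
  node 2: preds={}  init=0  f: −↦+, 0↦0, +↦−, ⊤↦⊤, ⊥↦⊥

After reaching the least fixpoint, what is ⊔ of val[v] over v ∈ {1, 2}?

Trace (3 dequeues):
  [1] u=0 | in 0 | out 0 | prev ⊥ | push {}
  [2] u=1 | in 0 | out 0 | ==
  [3] u=2 | in ⊥ | out 0 | ==

Converged values:
  [0] 0
  [1] 0
  [2] 0

0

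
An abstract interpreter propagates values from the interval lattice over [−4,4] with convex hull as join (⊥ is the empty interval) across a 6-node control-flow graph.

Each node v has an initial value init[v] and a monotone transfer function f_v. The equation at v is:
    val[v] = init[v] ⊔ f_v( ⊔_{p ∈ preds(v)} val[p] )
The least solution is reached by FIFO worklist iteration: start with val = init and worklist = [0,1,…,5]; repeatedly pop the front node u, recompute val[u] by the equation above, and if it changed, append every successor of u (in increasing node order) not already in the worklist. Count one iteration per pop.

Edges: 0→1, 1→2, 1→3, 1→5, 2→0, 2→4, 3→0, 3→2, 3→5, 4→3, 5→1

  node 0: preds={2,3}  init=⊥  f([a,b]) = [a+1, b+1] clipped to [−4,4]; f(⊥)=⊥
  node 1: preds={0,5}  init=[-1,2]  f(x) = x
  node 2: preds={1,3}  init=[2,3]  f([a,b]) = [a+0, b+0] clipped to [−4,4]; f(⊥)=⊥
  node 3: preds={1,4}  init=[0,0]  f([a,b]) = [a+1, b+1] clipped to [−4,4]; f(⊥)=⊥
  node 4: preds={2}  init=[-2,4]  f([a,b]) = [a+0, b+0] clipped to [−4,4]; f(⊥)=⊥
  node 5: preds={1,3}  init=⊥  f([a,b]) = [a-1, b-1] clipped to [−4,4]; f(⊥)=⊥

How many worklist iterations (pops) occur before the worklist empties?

Worklist (29 pops):
  #1 pop 0: in=[0,3] → [1,4] (was ⊥); enqueue []
  #2 pop 1: in=[1,4] → [-1,4] (was [-1,2]); enqueue []
  #3 pop 2: in=[-1,4] → [-1,4] (was [2,3]); enqueue [0]
  #4 pop 3: in=[-2,4] → [-1,4] (was [0,0]); enqueue [2]
  #5 pop 4: in=[-1,4] → [-2,4] (no change)
  #6 pop 5: in=[-1,4] → [-2,3] (was ⊥); enqueue [1]
  #7 pop 0: in=[-1,4] → [0,4] (was [1,4]); enqueue []
  #8 pop 2: in=[-1,4] → [-1,4] (no change)
  #9 pop 1: in=[-2,4] → [-2,4] (was [-1,4]); enqueue [2,3,5]
  #10 pop 2: in=[-2,4] → [-2,4] (was [-1,4]); enqueue [0,4]
  #11 pop 3: in=[-2,4] → [-1,4] (no change)
  #12 pop 5: in=[-2,4] → [-3,3] (was [-2,3]); enqueue [1]
  #13 pop 0: in=[-2,4] → [-1,4] (was [0,4]); enqueue []
  #14 pop 4: in=[-2,4] → [-2,4] (no change)
  #15 pop 1: in=[-3,4] → [-3,4] (was [-2,4]); enqueue [2,3,5]
  #16 pop 2: in=[-3,4] → [-3,4] (was [-2,4]); enqueue [0,4]
  #17 pop 3: in=[-3,4] → [-2,4] (was [-1,4]); enqueue [2]
  #18 pop 5: in=[-3,4] → [-4,3] (was [-3,3]); enqueue [1]
  #19 pop 0: in=[-3,4] → [-2,4] (was [-1,4]); enqueue []
  #20 pop 4: in=[-3,4] → [-3,4] (was [-2,4]); enqueue [3]
  #21 pop 2: in=[-3,4] → [-3,4] (no change)
  #22 pop 1: in=[-4,4] → [-4,4] (was [-3,4]); enqueue [2,5]
  #23 pop 3: in=[-4,4] → [-3,4] (was [-2,4]); enqueue [0]
  #24 pop 2: in=[-4,4] → [-4,4] (was [-3,4]); enqueue [4]
  #25 pop 5: in=[-4,4] → [-4,3] (no change)
  #26 pop 0: in=[-4,4] → [-3,4] (was [-2,4]); enqueue [1]
  #27 pop 4: in=[-4,4] → [-4,4] (was [-3,4]); enqueue [3]
  #28 pop 1: in=[-4,4] → [-4,4] (no change)
  #29 pop 3: in=[-4,4] → [-3,4] (no change)

Fixpoint:
  val[0] = [-3,4]
  val[1] = [-4,4]
  val[2] = [-4,4]
  val[3] = [-3,4]
  val[4] = [-4,4]
  val[5] = [-4,3]

29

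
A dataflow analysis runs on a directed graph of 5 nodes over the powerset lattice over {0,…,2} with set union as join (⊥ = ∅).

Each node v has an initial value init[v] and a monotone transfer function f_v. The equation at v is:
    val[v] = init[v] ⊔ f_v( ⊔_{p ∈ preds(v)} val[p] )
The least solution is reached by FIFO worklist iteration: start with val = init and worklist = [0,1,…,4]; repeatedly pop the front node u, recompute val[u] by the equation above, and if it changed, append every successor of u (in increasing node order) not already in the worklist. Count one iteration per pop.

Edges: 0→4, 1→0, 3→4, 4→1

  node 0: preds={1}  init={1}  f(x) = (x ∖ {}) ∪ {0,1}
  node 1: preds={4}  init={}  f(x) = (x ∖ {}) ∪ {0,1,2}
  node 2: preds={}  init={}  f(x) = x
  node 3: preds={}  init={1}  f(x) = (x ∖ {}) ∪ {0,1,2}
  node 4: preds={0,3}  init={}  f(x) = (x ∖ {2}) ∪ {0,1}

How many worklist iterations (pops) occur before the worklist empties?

Iteration log — 8 steps:
  step 1. node 0  ⊔preds={}  new={0,1}  old={1}  +wl: 
  step 2. node 1  ⊔preds={}  new={0,1,2}  old={}  +wl: 0
  step 3. node 2  ⊔preds={}  new={}  stable
  step 4. node 3  ⊔preds={}  new={0,1,2}  old={1}  +wl: 
  step 5. node 4  ⊔preds={0,1,2}  new={0,1}  old={}  +wl: 1
  step 6. node 0  ⊔preds={0,1,2}  new={0,1,2}  old={0,1}  +wl: 4
  step 7. node 1  ⊔preds={0,1}  new={0,1,2}  stable
  step 8. node 4  ⊔preds={0,1,2}  new={0,1}  stable

Least fixpoint reached:
  node 0: {0,1,2}
  node 1: {0,1,2}
  node 2: {}
  node 3: {0,1,2}
  node 4: {0,1}

8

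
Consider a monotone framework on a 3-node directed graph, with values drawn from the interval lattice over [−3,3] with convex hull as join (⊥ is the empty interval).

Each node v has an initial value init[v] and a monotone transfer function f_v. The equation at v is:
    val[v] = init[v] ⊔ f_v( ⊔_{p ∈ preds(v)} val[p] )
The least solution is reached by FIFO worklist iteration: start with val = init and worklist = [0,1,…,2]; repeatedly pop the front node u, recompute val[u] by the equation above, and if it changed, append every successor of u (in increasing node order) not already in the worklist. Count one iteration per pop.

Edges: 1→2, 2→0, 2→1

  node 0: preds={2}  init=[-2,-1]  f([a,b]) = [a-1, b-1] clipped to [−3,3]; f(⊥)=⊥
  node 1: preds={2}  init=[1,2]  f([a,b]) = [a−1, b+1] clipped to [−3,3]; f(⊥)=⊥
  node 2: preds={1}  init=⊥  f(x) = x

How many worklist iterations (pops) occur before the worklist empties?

17

Iteration log — 17 steps:
  step 1. node 0  ⊔preds=⊥  new=[-2,-1]  stable
  step 2. node 1  ⊔preds=⊥  new=[1,2]  stable
  step 3. node 2  ⊔preds=[1,2]  new=[1,2]  old=⊥  +wl: 0,1
  step 4. node 0  ⊔preds=[1,2]  new=[-2,1]  old=[-2,-1]  +wl: 
  step 5. node 1  ⊔preds=[1,2]  new=[0,3]  old=[1,2]  +wl: 2
  step 6. node 2  ⊔preds=[0,3]  new=[0,3]  old=[1,2]  +wl: 0,1
  step 7. node 0  ⊔preds=[0,3]  new=[-2,2]  old=[-2,1]  +wl: 
  step 8. node 1  ⊔preds=[0,3]  new=[-1,3]  old=[0,3]  +wl: 2
  step 9. node 2  ⊔preds=[-1,3]  new=[-1,3]  old=[0,3]  +wl: 0,1
  step 10. node 0  ⊔preds=[-1,3]  new=[-2,2]  stable
  step 11. node 1  ⊔preds=[-1,3]  new=[-2,3]  old=[-1,3]  +wl: 2
  step 12. node 2  ⊔preds=[-2,3]  new=[-2,3]  old=[-1,3]  +wl: 0,1
  step 13. node 0  ⊔preds=[-2,3]  new=[-3,2]  old=[-2,2]  +wl: 
  step 14. node 1  ⊔preds=[-2,3]  new=[-3,3]  old=[-2,3]  +wl: 2
  step 15. node 2  ⊔preds=[-3,3]  new=[-3,3]  old=[-2,3]  +wl: 0,1
  step 16. node 0  ⊔preds=[-3,3]  new=[-3,2]  stable
  step 17. node 1  ⊔preds=[-3,3]  new=[-3,3]  stable

Least fixpoint reached:
  node 0: [-3,2]
  node 1: [-3,3]
  node 2: [-3,3]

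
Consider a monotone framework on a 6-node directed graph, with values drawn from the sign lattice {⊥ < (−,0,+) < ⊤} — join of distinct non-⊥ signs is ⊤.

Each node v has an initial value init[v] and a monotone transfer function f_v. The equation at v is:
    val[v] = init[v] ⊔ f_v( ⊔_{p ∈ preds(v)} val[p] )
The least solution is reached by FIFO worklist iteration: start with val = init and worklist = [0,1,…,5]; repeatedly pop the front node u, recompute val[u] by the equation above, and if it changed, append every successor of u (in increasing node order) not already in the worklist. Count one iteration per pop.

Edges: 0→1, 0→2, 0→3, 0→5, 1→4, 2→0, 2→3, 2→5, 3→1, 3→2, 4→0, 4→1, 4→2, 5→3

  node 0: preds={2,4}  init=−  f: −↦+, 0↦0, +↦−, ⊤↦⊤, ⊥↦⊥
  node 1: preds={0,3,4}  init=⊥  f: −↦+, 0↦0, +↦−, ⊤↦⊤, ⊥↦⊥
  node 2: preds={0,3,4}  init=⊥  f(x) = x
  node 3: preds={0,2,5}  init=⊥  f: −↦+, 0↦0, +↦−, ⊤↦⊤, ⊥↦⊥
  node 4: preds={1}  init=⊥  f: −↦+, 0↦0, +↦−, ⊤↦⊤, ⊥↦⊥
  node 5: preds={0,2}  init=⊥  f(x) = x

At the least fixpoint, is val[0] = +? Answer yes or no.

Trace (16 dequeues):
  [1] u=0 | in ⊥ | out − | ==
  [2] u=1 | in − | out + | prev ⊥ | push {}
  [3] u=2 | in − | out − | prev ⊥ | push {0}
  [4] u=3 | in − | out + | prev ⊥ | push {1,2}
  [5] u=4 | in + | out − | prev ⊥ | push {}
  [6] u=5 | in − | out − | prev ⊥ | push {3}
  [7] u=0 | in − | out ⊤ | prev − | push {5}
  [8] u=1 | in ⊤ | out ⊤ | prev + | push {4}
  [9] u=2 | in ⊤ | out ⊤ | prev − | push {0}
  [10] u=3 | in ⊤ | out ⊤ | prev + | push {1,2}
  [11] u=5 | in ⊤ | out ⊤ | prev − | push {3}
  [12] u=4 | in ⊤ | out ⊤ | prev − | push {}
  [13] u=0 | in ⊤ | out ⊤ | ==
  [14] u=1 | in ⊤ | out ⊤ | ==
  [15] u=2 | in ⊤ | out ⊤ | ==
  [16] u=3 | in ⊤ | out ⊤ | ==

Converged values:
  [0] ⊤
  [1] ⊤
  [2] ⊤
  [3] ⊤
  [4] ⊤
  [5] ⊤

no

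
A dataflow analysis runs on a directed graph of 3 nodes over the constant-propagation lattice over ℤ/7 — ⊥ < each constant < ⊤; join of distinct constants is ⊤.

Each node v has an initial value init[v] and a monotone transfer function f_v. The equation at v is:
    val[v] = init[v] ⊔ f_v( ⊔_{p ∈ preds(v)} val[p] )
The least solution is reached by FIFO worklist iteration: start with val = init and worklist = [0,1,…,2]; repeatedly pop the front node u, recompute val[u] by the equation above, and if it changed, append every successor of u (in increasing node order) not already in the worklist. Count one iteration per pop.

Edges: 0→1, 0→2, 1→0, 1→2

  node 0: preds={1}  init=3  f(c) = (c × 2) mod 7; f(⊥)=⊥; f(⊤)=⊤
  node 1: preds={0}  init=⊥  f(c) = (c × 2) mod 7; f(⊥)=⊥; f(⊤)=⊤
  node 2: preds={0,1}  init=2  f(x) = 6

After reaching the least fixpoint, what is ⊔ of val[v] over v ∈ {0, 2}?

Iteration log — 7 steps:
  step 1. node 0  ⊔preds=⊥  new=3  stable
  step 2. node 1  ⊔preds=3  new=6  old=⊥  +wl: 0
  step 3. node 2  ⊔preds=⊤  new=⊤  old=2  +wl: 
  step 4. node 0  ⊔preds=6  new=⊤  old=3  +wl: 1,2
  step 5. node 1  ⊔preds=⊤  new=⊤  old=6  +wl: 0
  step 6. node 2  ⊔preds=⊤  new=⊤  stable
  step 7. node 0  ⊔preds=⊤  new=⊤  stable

Least fixpoint reached:
  node 0: ⊤
  node 1: ⊤
  node 2: ⊤

⊤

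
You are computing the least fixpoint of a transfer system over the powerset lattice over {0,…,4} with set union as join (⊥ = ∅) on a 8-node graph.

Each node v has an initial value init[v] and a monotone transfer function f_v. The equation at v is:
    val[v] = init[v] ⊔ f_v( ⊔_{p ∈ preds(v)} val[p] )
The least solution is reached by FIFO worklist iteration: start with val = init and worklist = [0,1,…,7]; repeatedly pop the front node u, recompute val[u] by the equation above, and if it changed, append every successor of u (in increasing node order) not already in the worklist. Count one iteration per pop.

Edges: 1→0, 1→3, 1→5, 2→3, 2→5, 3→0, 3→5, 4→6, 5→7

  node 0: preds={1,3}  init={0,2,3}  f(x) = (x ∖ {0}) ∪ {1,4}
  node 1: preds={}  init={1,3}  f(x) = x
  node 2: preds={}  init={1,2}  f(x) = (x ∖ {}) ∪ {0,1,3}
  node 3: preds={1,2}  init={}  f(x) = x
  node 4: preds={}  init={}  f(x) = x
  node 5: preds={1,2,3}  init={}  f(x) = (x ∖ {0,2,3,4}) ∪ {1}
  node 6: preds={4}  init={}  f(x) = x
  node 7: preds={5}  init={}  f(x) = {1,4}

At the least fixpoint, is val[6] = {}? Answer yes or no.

yes

Worklist (9 pops):
  #1 pop 0: in={1,3} → {0,1,2,3,4} (was {0,2,3}); enqueue []
  #2 pop 1: in={} → {1,3} (no change)
  #3 pop 2: in={} → {0,1,2,3} (was {1,2}); enqueue []
  #4 pop 3: in={0,1,2,3} → {0,1,2,3} (was {}); enqueue [0]
  #5 pop 4: in={} → {} (no change)
  #6 pop 5: in={0,1,2,3} → {1} (was {}); enqueue []
  #7 pop 6: in={} → {} (no change)
  #8 pop 7: in={1} → {1,4} (was {}); enqueue []
  #9 pop 0: in={0,1,2,3} → {0,1,2,3,4} (no change)

Fixpoint:
  val[0] = {0,1,2,3,4}
  val[1] = {1,3}
  val[2] = {0,1,2,3}
  val[3] = {0,1,2,3}
  val[4] = {}
  val[5] = {1}
  val[6] = {}
  val[7] = {1,4}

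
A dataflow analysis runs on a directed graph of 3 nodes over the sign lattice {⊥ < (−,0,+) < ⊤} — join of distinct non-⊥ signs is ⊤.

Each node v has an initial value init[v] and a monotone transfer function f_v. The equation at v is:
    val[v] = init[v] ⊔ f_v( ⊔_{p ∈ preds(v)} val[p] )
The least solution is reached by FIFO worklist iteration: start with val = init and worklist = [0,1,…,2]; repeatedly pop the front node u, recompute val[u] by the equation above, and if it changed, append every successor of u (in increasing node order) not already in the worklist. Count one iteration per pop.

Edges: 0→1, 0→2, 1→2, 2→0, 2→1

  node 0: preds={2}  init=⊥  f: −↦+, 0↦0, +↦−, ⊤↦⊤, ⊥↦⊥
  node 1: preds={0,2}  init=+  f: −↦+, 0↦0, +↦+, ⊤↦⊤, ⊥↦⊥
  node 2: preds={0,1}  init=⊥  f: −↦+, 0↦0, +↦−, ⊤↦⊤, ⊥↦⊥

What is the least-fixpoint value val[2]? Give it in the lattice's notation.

Iteration log — 9 steps:
  step 1. node 0  ⊔preds=⊥  new=⊥  stable
  step 2. node 1  ⊔preds=⊥  new=+  stable
  step 3. node 2  ⊔preds=+  new=−  old=⊥  +wl: 0,1
  step 4. node 0  ⊔preds=−  new=+  old=⊥  +wl: 2
  step 5. node 1  ⊔preds=⊤  new=⊤  old=+  +wl: 
  step 6. node 2  ⊔preds=⊤  new=⊤  old=−  +wl: 0,1
  step 7. node 0  ⊔preds=⊤  new=⊤  old=+  +wl: 2
  step 8. node 1  ⊔preds=⊤  new=⊤  stable
  step 9. node 2  ⊔preds=⊤  new=⊤  stable

Least fixpoint reached:
  node 0: ⊤
  node 1: ⊤
  node 2: ⊤

⊤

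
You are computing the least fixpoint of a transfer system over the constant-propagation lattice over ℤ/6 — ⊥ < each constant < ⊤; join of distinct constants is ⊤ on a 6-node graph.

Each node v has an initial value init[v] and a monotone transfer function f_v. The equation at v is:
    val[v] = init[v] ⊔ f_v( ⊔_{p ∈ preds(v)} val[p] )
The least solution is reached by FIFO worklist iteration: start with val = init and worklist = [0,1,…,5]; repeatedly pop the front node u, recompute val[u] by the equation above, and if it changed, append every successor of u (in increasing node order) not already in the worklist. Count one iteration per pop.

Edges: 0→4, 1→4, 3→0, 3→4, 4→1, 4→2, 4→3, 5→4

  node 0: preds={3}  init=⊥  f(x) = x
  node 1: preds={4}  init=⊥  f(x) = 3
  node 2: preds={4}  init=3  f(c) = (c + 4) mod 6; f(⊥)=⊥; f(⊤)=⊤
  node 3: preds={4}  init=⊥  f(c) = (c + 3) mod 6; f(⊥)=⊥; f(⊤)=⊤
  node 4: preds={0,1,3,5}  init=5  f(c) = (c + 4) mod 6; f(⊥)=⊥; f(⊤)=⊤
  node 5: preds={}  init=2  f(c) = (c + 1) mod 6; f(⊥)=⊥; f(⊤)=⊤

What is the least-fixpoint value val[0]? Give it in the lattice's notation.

⊤

Iteration log — 13 steps:
  step 1. node 0  ⊔preds=⊥  new=⊥  stable
  step 2. node 1  ⊔preds=5  new=3  old=⊥  +wl: 
  step 3. node 2  ⊔preds=5  new=3  stable
  step 4. node 3  ⊔preds=5  new=2  old=⊥  +wl: 0
  step 5. node 4  ⊔preds=⊤  new=⊤  old=5  +wl: 1,2,3
  step 6. node 5  ⊔preds=⊥  new=2  stable
  step 7. node 0  ⊔preds=2  new=2  old=⊥  +wl: 4
  step 8. node 1  ⊔preds=⊤  new=3  stable
  step 9. node 2  ⊔preds=⊤  new=⊤  old=3  +wl: 
  step 10. node 3  ⊔preds=⊤  new=⊤  old=2  +wl: 0
  step 11. node 4  ⊔preds=⊤  new=⊤  stable
  step 12. node 0  ⊔preds=⊤  new=⊤  old=2  +wl: 4
  step 13. node 4  ⊔preds=⊤  new=⊤  stable

Least fixpoint reached:
  node 0: ⊤
  node 1: 3
  node 2: ⊤
  node 3: ⊤
  node 4: ⊤
  node 5: 2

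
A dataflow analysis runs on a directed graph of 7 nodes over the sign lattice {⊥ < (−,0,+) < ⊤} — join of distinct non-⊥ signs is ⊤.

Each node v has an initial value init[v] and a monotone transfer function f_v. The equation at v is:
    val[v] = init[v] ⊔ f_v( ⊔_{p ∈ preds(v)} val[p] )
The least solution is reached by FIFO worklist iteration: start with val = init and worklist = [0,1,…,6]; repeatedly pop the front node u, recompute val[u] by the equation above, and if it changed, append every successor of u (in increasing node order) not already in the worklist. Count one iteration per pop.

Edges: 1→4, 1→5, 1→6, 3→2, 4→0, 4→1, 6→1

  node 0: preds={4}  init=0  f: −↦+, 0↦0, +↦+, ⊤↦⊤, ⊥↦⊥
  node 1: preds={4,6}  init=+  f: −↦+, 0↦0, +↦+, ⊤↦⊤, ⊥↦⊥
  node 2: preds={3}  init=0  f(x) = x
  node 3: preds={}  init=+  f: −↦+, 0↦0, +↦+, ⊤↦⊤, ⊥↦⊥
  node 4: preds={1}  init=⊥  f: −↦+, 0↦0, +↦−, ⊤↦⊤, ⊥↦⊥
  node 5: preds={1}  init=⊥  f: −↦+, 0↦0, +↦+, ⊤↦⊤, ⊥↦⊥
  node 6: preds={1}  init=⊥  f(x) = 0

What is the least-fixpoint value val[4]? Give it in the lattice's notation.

Iteration log — 14 steps:
  step 1. node 0  ⊔preds=⊥  new=0  stable
  step 2. node 1  ⊔preds=⊥  new=+  stable
  step 3. node 2  ⊔preds=+  new=⊤  old=0  +wl: 
  step 4. node 3  ⊔preds=⊥  new=+  stable
  step 5. node 4  ⊔preds=+  new=−  old=⊥  +wl: 0,1
  step 6. node 5  ⊔preds=+  new=+  old=⊥  +wl: 
  step 7. node 6  ⊔preds=+  new=0  old=⊥  +wl: 
  step 8. node 0  ⊔preds=−  new=⊤  old=0  +wl: 
  step 9. node 1  ⊔preds=⊤  new=⊤  old=+  +wl: 4,5,6
  step 10. node 4  ⊔preds=⊤  new=⊤  old=−  +wl: 0,1
  step 11. node 5  ⊔preds=⊤  new=⊤  old=+  +wl: 
  step 12. node 6  ⊔preds=⊤  new=0  stable
  step 13. node 0  ⊔preds=⊤  new=⊤  stable
  step 14. node 1  ⊔preds=⊤  new=⊤  stable

Least fixpoint reached:
  node 0: ⊤
  node 1: ⊤
  node 2: ⊤
  node 3: +
  node 4: ⊤
  node 5: ⊤
  node 6: 0

⊤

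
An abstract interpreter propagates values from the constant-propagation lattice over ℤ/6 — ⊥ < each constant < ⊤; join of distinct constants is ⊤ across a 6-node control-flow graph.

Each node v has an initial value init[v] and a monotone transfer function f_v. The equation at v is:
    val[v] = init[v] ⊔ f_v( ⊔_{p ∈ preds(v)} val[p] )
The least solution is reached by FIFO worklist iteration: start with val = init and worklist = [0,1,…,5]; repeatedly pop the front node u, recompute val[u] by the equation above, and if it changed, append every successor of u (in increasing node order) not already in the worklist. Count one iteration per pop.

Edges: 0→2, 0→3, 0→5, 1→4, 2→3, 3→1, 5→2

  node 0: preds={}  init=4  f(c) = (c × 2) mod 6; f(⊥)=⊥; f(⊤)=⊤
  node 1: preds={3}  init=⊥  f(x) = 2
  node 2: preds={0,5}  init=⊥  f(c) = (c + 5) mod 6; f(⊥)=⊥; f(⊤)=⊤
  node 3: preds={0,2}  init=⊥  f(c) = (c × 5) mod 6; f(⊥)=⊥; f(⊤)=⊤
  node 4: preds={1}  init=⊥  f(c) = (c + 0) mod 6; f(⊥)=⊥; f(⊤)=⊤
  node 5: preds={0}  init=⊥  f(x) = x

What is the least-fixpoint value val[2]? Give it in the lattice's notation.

Worklist (8 pops):
  #1 pop 0: in=⊥ → 4 (no change)
  #2 pop 1: in=⊥ → 2 (was ⊥); enqueue []
  #3 pop 2: in=4 → 3 (was ⊥); enqueue []
  #4 pop 3: in=⊤ → ⊤ (was ⊥); enqueue [1]
  #5 pop 4: in=2 → 2 (was ⊥); enqueue []
  #6 pop 5: in=4 → 4 (was ⊥); enqueue [2]
  #7 pop 1: in=⊤ → 2 (no change)
  #8 pop 2: in=4 → 3 (no change)

Fixpoint:
  val[0] = 4
  val[1] = 2
  val[2] = 3
  val[3] = ⊤
  val[4] = 2
  val[5] = 4

3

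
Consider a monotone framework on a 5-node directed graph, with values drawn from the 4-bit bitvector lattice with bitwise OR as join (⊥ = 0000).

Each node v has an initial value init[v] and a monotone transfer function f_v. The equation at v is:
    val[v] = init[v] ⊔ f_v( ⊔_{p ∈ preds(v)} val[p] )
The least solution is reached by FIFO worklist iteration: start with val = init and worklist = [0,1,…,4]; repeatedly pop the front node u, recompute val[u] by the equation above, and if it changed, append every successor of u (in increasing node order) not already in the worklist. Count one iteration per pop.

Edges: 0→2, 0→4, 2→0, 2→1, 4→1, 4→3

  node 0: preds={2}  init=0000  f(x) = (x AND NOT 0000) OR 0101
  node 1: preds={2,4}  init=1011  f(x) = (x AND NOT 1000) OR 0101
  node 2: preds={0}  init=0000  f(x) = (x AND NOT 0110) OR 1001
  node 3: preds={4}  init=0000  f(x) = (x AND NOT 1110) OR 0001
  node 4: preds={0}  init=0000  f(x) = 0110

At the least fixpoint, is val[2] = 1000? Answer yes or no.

Iteration log — 10 steps:
  step 1. node 0  ⊔preds=0000  new=0101  old=0000  +wl: 
  step 2. node 1  ⊔preds=0000  new=1111  old=1011  +wl: 
  step 3. node 2  ⊔preds=0101  new=1001  old=0000  +wl: 0,1
  step 4. node 3  ⊔preds=0000  new=0001  old=0000  +wl: 
  step 5. node 4  ⊔preds=0101  new=0110  old=0000  +wl: 3
  step 6. node 0  ⊔preds=1001  new=1101  old=0101  +wl: 2,4
  step 7. node 1  ⊔preds=1111  new=1111  stable
  step 8. node 3  ⊔preds=0110  new=0001  stable
  step 9. node 2  ⊔preds=1101  new=1001  stable
  step 10. node 4  ⊔preds=1101  new=0110  stable

Least fixpoint reached:
  node 0: 1101
  node 1: 1111
  node 2: 1001
  node 3: 0001
  node 4: 0110

no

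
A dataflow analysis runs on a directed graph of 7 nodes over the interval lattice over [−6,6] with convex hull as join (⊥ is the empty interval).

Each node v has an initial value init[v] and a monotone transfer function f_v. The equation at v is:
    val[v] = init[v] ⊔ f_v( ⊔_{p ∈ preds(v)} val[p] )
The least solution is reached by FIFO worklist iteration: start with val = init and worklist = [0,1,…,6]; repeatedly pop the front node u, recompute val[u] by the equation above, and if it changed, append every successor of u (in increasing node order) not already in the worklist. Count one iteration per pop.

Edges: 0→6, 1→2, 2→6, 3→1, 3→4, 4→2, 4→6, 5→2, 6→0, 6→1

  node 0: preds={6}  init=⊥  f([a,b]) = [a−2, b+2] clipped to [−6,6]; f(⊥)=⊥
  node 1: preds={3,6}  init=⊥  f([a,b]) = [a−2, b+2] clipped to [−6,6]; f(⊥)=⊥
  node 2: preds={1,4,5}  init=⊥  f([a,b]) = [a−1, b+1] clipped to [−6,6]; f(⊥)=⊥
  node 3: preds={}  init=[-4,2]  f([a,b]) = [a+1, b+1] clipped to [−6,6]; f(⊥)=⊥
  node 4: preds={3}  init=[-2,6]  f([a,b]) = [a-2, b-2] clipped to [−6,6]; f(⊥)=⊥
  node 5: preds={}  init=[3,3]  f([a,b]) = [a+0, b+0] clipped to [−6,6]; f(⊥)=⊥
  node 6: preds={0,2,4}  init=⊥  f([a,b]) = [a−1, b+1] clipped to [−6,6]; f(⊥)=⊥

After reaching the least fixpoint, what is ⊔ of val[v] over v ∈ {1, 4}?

Trace (12 dequeues):
  [1] u=0 | in ⊥ | out ⊥ | ==
  [2] u=1 | in [-4,2] | out [-6,4] | prev ⊥ | push {}
  [3] u=2 | in [-6,6] | out [-6,6] | prev ⊥ | push {}
  [4] u=3 | in ⊥ | out [-4,2] | ==
  [5] u=4 | in [-4,2] | out [-6,6] | prev [-2,6] | push {2}
  [6] u=5 | in ⊥ | out [3,3] | ==
  [7] u=6 | in [-6,6] | out [-6,6] | prev ⊥ | push {0,1}
  [8] u=2 | in [-6,6] | out [-6,6] | ==
  [9] u=0 | in [-6,6] | out [-6,6] | prev ⊥ | push {6}
  [10] u=1 | in [-6,6] | out [-6,6] | prev [-6,4] | push {2}
  [11] u=6 | in [-6,6] | out [-6,6] | ==
  [12] u=2 | in [-6,6] | out [-6,6] | ==

Converged values:
  [0] [-6,6]
  [1] [-6,6]
  [2] [-6,6]
  [3] [-4,2]
  [4] [-6,6]
  [5] [3,3]
  [6] [-6,6]

[-6,6]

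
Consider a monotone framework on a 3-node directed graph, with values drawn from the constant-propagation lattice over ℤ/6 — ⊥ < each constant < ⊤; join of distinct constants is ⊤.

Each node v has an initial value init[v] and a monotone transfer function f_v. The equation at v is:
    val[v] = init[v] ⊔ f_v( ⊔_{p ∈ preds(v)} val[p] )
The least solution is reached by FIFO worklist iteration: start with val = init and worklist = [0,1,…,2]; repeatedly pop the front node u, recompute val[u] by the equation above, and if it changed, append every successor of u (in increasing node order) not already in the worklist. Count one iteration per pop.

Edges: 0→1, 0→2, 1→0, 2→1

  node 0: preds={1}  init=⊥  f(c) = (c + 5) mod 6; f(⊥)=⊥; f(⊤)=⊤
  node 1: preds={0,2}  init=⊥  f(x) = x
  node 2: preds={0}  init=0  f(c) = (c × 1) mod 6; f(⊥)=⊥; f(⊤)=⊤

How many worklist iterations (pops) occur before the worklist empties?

9

Iteration log — 9 steps:
  step 1. node 0  ⊔preds=⊥  new=⊥  stable
  step 2. node 1  ⊔preds=0  new=0  old=⊥  +wl: 0
  step 3. node 2  ⊔preds=⊥  new=0  stable
  step 4. node 0  ⊔preds=0  new=5  old=⊥  +wl: 1,2
  step 5. node 1  ⊔preds=⊤  new=⊤  old=0  +wl: 0
  step 6. node 2  ⊔preds=5  new=⊤  old=0  +wl: 1
  step 7. node 0  ⊔preds=⊤  new=⊤  old=5  +wl: 2
  step 8. node 1  ⊔preds=⊤  new=⊤  stable
  step 9. node 2  ⊔preds=⊤  new=⊤  stable

Least fixpoint reached:
  node 0: ⊤
  node 1: ⊤
  node 2: ⊤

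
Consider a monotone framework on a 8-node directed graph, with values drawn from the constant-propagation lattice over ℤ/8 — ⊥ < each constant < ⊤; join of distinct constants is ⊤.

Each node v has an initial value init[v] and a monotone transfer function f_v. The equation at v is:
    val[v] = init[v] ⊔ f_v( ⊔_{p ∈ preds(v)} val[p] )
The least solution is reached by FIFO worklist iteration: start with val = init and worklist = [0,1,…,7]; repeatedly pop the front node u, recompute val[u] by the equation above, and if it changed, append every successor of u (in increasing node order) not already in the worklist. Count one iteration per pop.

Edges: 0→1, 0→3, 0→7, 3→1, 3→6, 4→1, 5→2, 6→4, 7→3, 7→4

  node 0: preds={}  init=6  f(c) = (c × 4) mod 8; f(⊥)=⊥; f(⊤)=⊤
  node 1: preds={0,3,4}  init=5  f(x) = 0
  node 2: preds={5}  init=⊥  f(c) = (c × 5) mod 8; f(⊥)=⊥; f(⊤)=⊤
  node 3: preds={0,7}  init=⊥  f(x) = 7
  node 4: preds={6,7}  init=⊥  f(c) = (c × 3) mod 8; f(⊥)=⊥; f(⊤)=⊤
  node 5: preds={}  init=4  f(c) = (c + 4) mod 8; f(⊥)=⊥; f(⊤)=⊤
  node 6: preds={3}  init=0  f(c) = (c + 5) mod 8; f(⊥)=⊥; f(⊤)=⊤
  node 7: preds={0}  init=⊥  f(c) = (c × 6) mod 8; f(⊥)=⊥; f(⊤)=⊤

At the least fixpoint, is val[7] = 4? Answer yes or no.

yes

Trace (12 dequeues):
  [1] u=0 | in ⊥ | out 6 | ==
  [2] u=1 | in 6 | out ⊤ | prev 5 | push {}
  [3] u=2 | in 4 | out 4 | prev ⊥ | push {}
  [4] u=3 | in 6 | out 7 | prev ⊥ | push {1}
  [5] u=4 | in 0 | out 0 | prev ⊥ | push {}
  [6] u=5 | in ⊥ | out 4 | ==
  [7] u=6 | in 7 | out ⊤ | prev 0 | push {4}
  [8] u=7 | in 6 | out 4 | prev ⊥ | push {3}
  [9] u=1 | in ⊤ | out ⊤ | ==
  [10] u=4 | in ⊤ | out ⊤ | prev 0 | push {1}
  [11] u=3 | in ⊤ | out 7 | ==
  [12] u=1 | in ⊤ | out ⊤ | ==

Converged values:
  [0] 6
  [1] ⊤
  [2] 4
  [3] 7
  [4] ⊤
  [5] 4
  [6] ⊤
  [7] 4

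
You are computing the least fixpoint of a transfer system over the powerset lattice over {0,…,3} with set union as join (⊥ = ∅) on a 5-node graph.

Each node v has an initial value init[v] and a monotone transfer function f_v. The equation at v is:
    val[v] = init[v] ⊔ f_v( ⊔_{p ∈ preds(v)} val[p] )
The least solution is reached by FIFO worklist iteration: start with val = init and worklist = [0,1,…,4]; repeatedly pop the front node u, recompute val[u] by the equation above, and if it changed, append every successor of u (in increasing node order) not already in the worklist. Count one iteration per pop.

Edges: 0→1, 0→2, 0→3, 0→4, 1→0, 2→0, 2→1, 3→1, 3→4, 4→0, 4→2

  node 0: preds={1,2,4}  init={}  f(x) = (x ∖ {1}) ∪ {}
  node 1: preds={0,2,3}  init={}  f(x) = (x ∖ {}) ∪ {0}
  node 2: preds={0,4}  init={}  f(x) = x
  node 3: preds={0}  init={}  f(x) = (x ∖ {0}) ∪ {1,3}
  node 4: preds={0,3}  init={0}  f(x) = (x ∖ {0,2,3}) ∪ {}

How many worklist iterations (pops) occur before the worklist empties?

Worklist (15 pops):
  #1 pop 0: in={0} → {0} (was {}); enqueue []
  #2 pop 1: in={0} → {0} (was {}); enqueue [0]
  #3 pop 2: in={0} → {0} (was {}); enqueue [1]
  #4 pop 3: in={0} → {1,3} (was {}); enqueue []
  #5 pop 4: in={0,1,3} → {0,1} (was {0}); enqueue [2]
  #6 pop 0: in={0,1} → {0} (no change)
  #7 pop 1: in={0,1,3} → {0,1,3} (was {0}); enqueue [0]
  #8 pop 2: in={0,1} → {0,1} (was {0}); enqueue [1]
  #9 pop 0: in={0,1,3} → {0,3} (was {0}); enqueue [2,3,4]
  #10 pop 1: in={0,1,3} → {0,1,3} (no change)
  #11 pop 2: in={0,1,3} → {0,1,3} (was {0,1}); enqueue [0,1]
  #12 pop 3: in={0,3} → {1,3} (no change)
  #13 pop 4: in={0,1,3} → {0,1} (no change)
  #14 pop 0: in={0,1,3} → {0,3} (no change)
  #15 pop 1: in={0,1,3} → {0,1,3} (no change)

Fixpoint:
  val[0] = {0,3}
  val[1] = {0,1,3}
  val[2] = {0,1,3}
  val[3] = {1,3}
  val[4] = {0,1}

15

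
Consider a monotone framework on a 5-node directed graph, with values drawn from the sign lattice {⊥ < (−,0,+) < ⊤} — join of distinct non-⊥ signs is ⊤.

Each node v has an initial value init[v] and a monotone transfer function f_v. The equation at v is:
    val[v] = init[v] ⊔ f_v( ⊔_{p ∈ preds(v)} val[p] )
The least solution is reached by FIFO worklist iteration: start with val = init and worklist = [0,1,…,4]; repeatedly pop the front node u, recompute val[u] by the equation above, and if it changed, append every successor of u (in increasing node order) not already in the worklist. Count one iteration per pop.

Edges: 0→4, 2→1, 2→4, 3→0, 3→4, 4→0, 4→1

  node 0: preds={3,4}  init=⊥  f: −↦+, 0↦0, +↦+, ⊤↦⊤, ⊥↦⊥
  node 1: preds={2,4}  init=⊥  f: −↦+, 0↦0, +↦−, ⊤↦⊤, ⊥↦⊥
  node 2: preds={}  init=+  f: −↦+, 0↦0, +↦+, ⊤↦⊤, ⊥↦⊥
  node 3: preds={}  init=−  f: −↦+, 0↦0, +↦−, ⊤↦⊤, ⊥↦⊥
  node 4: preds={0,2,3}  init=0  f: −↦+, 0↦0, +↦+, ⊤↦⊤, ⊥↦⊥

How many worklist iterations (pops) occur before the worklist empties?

7

Worklist (7 pops):
  #1 pop 0: in=⊤ → ⊤ (was ⊥); enqueue []
  #2 pop 1: in=⊤ → ⊤ (was ⊥); enqueue []
  #3 pop 2: in=⊥ → + (no change)
  #4 pop 3: in=⊥ → − (no change)
  #5 pop 4: in=⊤ → ⊤ (was 0); enqueue [0,1]
  #6 pop 0: in=⊤ → ⊤ (no change)
  #7 pop 1: in=⊤ → ⊤ (no change)

Fixpoint:
  val[0] = ⊤
  val[1] = ⊤
  val[2] = +
  val[3] = −
  val[4] = ⊤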